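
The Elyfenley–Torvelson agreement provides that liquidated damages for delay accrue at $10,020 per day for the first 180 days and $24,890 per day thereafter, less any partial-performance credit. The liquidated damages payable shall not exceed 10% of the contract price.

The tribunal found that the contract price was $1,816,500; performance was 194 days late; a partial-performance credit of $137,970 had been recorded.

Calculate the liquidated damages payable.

$181,650

First 180 days: 180 × $10,020 = $1,803,600
Remaining days: (194 − 180) × $24,890 = $348,460
Accrued per-day damages: $1,803,600 + $348,460 = $2,152,060
Less partial-performance credit: $2,152,060 − $137,970 = $2,014,090
Cap: 10% of $1,816,500 = $181,650
Cap at $181,650: $2,014,090 exceeds the cap → $181,650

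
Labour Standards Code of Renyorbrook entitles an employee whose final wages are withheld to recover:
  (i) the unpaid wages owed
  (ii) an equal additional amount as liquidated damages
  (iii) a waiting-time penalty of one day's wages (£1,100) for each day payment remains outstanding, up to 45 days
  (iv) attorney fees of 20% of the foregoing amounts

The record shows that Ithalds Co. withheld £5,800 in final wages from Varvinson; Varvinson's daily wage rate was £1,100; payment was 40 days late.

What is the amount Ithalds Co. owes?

£66,720

Liquidated damages (equal amount): £5,800
Penalty days: min(40, 45) = 40
Waiting-time penalty: 40 × £1,100 = £44,000
Subtotal: £5,800 + £5,800 + £44,000 = £55,600
Attorney fees: 20% of £55,600 = £11,120
Total award: £55,600 + £11,120 = £66,720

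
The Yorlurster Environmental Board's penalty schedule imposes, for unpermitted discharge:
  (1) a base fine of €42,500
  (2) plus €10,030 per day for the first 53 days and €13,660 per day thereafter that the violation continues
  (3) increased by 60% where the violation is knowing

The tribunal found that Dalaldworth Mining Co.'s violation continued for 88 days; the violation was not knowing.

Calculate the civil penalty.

First 53 days: 53 × €10,030 = €531,590
Remaining days: (88 − 53) × €13,660 = €478,100
Per-day component: €531,590 + €478,100 = €1,009,690
Base plus per-day: €42,500 + €1,009,690 = €1,052,190
The violation was not knowing: no 60% increase.

€1,052,190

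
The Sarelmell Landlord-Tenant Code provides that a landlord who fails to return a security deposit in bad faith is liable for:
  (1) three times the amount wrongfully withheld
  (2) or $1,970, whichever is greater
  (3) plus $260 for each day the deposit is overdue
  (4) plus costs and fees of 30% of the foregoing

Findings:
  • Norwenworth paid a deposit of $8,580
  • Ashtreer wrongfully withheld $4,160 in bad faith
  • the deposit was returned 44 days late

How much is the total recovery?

Recovery: $31,096

Trebled: 3 × $4,160 = $12,480
Minimum $1,970: $12,480 meets the minimum, no increase.
Late-return penalty: 44 × $260 = $11,440
Damages plus late penalty: $12,480 + $11,440 = $23,920
Costs and fees: 30% of $23,920 = $7,176
Total recovery: $23,920 + $7,176 = $31,096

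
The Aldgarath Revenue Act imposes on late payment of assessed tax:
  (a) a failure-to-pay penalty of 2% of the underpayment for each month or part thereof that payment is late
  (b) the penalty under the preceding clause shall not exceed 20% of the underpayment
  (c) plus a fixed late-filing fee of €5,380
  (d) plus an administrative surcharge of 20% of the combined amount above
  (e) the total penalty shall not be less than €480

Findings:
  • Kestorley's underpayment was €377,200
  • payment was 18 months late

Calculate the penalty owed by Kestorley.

Accrued rate: 2% × 18 = 36%, capped at 20% → 20%
Failure-to-pay penalty: 20% of €377,200 = €75,440
Penalty before surcharge: €75,440 + €5,380 = €80,820
Administrative surcharge: 20% of €80,820 = €16,164
Total penalty: €80,820 + €16,164 = €96,984
Minimum €480: €96,984 meets the minimum, no increase.

Penalty: €96,984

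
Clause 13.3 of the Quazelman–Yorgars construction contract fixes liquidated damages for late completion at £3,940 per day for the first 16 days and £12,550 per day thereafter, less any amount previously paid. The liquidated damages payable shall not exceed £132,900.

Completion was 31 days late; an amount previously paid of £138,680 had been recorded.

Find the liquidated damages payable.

First 16 days: 16 × £3,940 = £63,040
Remaining days: (31 − 16) × £12,550 = £188,250
Accrued per-day damages: £63,040 + £188,250 = £251,290
Less amount previously paid: £251,290 − £138,680 = £112,610
Cap at £132,900: £112,610 is within the cap, no reduction.

£112,610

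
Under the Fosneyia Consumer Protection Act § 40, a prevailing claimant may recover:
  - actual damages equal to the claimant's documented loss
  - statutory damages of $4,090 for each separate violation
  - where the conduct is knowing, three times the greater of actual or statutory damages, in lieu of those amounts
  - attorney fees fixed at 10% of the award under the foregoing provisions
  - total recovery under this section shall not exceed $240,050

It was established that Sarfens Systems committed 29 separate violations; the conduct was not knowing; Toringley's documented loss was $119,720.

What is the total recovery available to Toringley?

Statutory damages: 29 × $4,090 = $118,610
Conduct not knowing: the in-lieu enhancement does not apply.
Actual plus statutory damages: $119,720 + $118,610 = $238,330
Attorney fees: 10% of $238,330 = $23,833
Total before cap: $238,330 + $23,833 = $262,163
Cap at $240,050: $262,163 exceeds the cap → $240,050

$240,050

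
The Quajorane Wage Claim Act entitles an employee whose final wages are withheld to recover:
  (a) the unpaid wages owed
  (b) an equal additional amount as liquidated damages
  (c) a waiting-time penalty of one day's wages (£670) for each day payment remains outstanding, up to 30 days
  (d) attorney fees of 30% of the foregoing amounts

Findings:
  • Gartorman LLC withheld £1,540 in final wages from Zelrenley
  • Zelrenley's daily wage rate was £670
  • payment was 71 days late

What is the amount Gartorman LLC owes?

£30,134

Liquidated damages (equal amount): £1,540
Penalty days: min(71, 30) = 30
Waiting-time penalty: 30 × £670 = £20,100
Subtotal: £1,540 + £1,540 + £20,100 = £23,180
Attorney fees: 30% of £23,180 = £6,954
Total award: £23,180 + £6,954 = £30,134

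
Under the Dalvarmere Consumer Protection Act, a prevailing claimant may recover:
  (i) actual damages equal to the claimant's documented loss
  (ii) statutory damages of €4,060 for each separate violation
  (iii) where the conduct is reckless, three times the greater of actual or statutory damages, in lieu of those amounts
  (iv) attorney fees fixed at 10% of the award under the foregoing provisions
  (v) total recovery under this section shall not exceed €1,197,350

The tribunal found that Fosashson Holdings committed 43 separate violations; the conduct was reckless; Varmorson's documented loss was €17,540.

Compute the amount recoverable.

€576,114

Statutory damages: 43 × €4,060 = €174,580
Greater of actual damages (€17,540) or statutory damages (€174,580): €174,580
Trebled: 3 × €174,580 = €523,740
Attorney fees: 10% of €523,740 = €52,374
Total before cap: €523,740 + €52,374 = €576,114
Cap at €1,197,350: €576,114 is within the cap, no reduction.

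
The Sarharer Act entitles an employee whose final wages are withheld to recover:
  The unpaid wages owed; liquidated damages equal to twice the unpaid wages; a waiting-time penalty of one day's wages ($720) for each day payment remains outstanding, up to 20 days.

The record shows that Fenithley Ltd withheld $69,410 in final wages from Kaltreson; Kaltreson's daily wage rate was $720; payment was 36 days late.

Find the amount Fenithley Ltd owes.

Doubled: 2 × $69,410 = $138,820
Penalty days: min(36, 20) = 20
Waiting-time penalty: 20 × $720 = $14,400
Total award: $69,410 + $138,820 + $14,400 = $222,630

$222,630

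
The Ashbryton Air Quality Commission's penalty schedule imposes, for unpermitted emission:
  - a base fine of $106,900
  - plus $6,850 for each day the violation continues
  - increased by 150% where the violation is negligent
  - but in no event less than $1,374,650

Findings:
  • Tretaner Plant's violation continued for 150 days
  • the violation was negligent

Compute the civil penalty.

Civil penalty: $2,836,000

Per-day component: 150 × $6,850 = $1,027,500
Base plus per-day: $106,900 + $1,027,500 = $1,134,400
Enhancement: 150% of $1,134,400 = $1,701,600
Enhanced fine: $1,134,400 + $1,701,600 = $2,836,000
Minimum $1,374,650: $2,836,000 meets the minimum, no increase.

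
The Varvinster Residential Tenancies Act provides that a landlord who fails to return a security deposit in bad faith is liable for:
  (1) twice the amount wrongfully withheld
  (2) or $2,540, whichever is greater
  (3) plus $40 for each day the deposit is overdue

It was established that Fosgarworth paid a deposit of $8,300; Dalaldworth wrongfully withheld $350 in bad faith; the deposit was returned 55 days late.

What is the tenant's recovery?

$4,740

Doubled: 2 × $350 = $700
Minimum $2,540: $700 is below the minimum → $2,540
Late-return penalty: 55 × $40 = $2,200
Damages plus late penalty: $2,540 + $2,200 = $4,740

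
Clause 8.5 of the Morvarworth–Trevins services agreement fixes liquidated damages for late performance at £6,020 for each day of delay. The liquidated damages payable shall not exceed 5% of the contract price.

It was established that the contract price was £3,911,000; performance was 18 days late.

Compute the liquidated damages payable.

£108,360

Per-day damages: 18 × £6,020 = £108,360
Cap: 5% of £3,911,000 = £195,550
Cap at £195,550: £108,360 is within the cap, no reduction.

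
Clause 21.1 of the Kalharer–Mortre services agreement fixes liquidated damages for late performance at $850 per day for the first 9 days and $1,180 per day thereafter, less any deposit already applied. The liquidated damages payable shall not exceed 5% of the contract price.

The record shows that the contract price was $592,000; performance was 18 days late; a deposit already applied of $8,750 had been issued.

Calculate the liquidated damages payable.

First 9 days: 9 × $850 = $7,650
Remaining days: (18 − 9) × $1,180 = $10,620
Accrued per-day damages: $7,650 + $10,620 = $18,270
Less deposit already applied: $18,270 − $8,750 = $9,520
Cap: 5% of $592,000 = $29,600
Cap at $29,600: $9,520 is within the cap, no reduction.

Liquidated damages: $9,520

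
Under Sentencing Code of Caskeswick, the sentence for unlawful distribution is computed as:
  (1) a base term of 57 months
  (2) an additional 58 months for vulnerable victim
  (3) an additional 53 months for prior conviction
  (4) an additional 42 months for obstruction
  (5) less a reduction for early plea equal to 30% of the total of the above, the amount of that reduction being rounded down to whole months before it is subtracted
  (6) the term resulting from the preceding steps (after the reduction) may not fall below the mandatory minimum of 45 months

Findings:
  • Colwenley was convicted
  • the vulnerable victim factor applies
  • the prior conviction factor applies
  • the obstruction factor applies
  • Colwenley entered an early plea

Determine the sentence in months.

Sentence: 147 months

Vulnerable victim enhancement: +58 months
Prior conviction enhancement: +53 months
Obstruction enhancement: +42 months
Adjusted term: 57 months + 58 months + 53 months + 42 months = 210 months
Early plea reduction: 30% of 210 months = 63 months (rounded down)
After reduction: 210 − 63 = 147 months
Minimum 45 months: 147 months meets the minimum, no increase.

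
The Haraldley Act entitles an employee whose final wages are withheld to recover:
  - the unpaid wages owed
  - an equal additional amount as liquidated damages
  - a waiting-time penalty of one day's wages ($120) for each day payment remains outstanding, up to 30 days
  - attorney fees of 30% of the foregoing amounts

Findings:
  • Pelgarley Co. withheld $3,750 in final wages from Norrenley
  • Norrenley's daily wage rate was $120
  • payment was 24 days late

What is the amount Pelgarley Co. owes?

Liquidated damages (equal amount): $3,750
Penalty days: min(24, 30) = 24
Waiting-time penalty: 24 × $120 = $2,880
Subtotal: $3,750 + $3,750 + $2,880 = $10,380
Attorney fees: 30% of $10,380 = $3,114
Total award: $10,380 + $3,114 = $13,494

$13,494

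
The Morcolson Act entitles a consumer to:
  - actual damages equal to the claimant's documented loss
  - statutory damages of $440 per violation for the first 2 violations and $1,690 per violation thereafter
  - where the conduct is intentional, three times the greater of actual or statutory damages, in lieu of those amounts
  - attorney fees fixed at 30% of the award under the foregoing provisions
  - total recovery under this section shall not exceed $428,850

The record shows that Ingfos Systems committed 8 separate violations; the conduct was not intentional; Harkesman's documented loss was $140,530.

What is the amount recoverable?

First 2 violations: 2 × $440 = $880
Remaining violations: (8 − 2) × $1,690 = $10,140
Statutory damages: $880 + $10,140 = $11,020
Conduct not intentional: the in-lieu enhancement does not apply.
Actual plus statutory damages: $140,530 + $11,020 = $151,550
Attorney fees: 30% of $151,550 = $45,465
Total before cap: $151,550 + $45,465 = $197,015
Cap at $428,850: $197,015 is within the cap, no reduction.

$197,015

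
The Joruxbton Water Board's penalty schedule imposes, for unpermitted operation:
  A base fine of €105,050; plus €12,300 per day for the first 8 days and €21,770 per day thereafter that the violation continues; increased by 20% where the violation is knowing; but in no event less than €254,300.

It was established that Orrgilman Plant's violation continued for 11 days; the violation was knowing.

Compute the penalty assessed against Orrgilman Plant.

First 8 days: 8 × €12,300 = €98,400
Remaining days: (11 − 8) × €21,770 = €65,310
Per-day component: €98,400 + €65,310 = €163,710
Base plus per-day: €105,050 + €163,710 = €268,760
Enhancement: 20% of €268,760 = €53,752
Enhanced fine: €268,760 + €53,752 = €322,512
Minimum €254,300: €322,512 meets the minimum, no increase.

€322,512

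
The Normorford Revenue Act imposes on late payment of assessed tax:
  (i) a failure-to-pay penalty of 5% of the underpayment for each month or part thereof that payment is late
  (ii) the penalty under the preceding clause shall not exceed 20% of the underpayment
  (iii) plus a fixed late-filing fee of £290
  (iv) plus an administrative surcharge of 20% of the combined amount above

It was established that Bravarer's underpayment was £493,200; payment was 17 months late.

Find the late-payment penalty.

£118,716

Accrued rate: 5% × 17 = 85%, capped at 20% → 20%
Failure-to-pay penalty: 20% of £493,200 = £98,640
Penalty before surcharge: £98,640 + £290 = £98,930
Administrative surcharge: 20% of £98,930 = £19,786
Total penalty: £98,930 + £19,786 = £118,716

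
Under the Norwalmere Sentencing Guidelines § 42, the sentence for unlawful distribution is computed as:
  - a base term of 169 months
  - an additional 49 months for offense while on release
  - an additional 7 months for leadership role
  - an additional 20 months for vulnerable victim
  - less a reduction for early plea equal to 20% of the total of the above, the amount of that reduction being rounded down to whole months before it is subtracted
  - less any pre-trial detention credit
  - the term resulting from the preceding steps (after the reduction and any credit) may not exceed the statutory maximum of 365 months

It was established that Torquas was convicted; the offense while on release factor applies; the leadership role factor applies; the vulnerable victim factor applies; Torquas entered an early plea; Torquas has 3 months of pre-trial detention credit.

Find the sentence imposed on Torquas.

Offense while on release enhancement: +49 months
Leadership role enhancement: +7 months
Vulnerable victim enhancement: +20 months
Adjusted term: 169 months + 49 months + 7 months + 20 months = 245 months
Early plea reduction: 20% of 245 months = 49 months (rounded down)
After reduction: 245 − 49 = 196 months
Less pre-trial detention credit: 196 months − 3 months = 193 months
Cap at 365 months: 193 months is within the cap, no reduction.

193 months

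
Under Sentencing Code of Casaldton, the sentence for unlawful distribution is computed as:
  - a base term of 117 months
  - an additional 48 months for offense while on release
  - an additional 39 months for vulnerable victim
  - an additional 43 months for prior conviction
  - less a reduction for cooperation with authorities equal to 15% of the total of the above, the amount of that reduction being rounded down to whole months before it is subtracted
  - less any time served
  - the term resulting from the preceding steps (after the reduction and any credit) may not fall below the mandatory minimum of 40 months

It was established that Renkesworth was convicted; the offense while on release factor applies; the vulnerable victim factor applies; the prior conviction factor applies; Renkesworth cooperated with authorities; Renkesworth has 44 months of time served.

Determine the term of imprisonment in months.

166 months

Offense while on release enhancement: +48 months
Vulnerable victim enhancement: +39 months
Prior conviction enhancement: +43 months
Adjusted term: 117 months + 48 months + 39 months + 43 months = 247 months
Cooperation with authorities reduction: 15% of 247 months = 37 months (rounded down)
After reduction: 247 − 37 = 210 months
Less time served: 210 months − 44 months = 166 months
Minimum 40 months: 166 months meets the minimum, no increase.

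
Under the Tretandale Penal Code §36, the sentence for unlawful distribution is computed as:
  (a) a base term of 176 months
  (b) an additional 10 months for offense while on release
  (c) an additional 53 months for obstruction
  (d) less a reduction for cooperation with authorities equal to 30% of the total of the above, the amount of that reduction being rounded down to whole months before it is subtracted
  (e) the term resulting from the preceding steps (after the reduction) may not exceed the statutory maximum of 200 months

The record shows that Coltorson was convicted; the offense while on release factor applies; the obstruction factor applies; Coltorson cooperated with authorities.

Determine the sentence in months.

Offense while on release enhancement: +10 months
Obstruction enhancement: +53 months
Adjusted term: 176 months + 10 months + 53 months = 239 months
Cooperation with authorities reduction: 30% of 239 months = 71 months (rounded down)
After reduction: 239 − 71 = 168 months
Cap at 200 months: 168 months is within the cap, no reduction.

168 months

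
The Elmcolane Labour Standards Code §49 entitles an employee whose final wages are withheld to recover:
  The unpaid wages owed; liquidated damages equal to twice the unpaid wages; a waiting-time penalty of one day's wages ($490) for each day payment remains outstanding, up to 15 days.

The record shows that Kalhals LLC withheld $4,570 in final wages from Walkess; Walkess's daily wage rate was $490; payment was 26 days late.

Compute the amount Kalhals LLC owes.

Doubled: 2 × $4,570 = $9,140
Penalty days: min(26, 15) = 15
Waiting-time penalty: 15 × $490 = $7,350
Total award: $4,570 + $9,140 + $7,350 = $21,060

$21,060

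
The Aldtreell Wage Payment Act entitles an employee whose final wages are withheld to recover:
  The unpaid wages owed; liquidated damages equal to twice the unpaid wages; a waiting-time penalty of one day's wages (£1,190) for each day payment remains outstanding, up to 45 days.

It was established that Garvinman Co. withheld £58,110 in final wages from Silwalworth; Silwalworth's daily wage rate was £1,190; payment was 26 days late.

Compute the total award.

£205,270

Doubled: 2 × £58,110 = £116,220
Penalty days: min(26, 45) = 26
Waiting-time penalty: 26 × £1,190 = £30,940
Total award: £58,110 + £116,220 + £30,940 = £205,270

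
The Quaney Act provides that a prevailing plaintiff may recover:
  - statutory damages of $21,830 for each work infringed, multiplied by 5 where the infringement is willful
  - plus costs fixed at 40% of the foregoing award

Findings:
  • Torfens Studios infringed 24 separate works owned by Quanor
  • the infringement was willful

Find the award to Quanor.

Statutory damages: 24 × $21,830 = $523,920
Multiplied by 5: 5 × $523,920 = $2,619,600
Costs: 40% of $2,619,600 = $1,047,840
Award plus costs: $2,619,600 + $1,047,840 = $3,667,440

$3,667,440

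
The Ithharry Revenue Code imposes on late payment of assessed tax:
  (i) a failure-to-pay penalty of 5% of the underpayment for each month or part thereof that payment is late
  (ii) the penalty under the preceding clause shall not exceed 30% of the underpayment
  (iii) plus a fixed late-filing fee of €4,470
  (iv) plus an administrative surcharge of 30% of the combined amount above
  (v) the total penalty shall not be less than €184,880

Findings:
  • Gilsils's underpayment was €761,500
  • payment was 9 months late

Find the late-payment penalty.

Accrued rate: 5% × 9 = 45%, capped at 30% → 30%
Failure-to-pay penalty: 30% of €761,500 = €228,450
Penalty before surcharge: €228,450 + €4,470 = €232,920
Administrative surcharge: 30% of €232,920 = €69,876
Total penalty: €232,920 + €69,876 = €302,796
Minimum €184,880: €302,796 meets the minimum, no increase.

€302,796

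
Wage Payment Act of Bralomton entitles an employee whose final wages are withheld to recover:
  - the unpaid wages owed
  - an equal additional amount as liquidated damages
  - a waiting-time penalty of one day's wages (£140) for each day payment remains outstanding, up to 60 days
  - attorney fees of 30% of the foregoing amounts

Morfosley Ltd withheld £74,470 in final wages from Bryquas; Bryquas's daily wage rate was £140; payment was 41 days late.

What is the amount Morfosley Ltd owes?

Liquidated damages (equal amount): £74,470
Penalty days: min(41, 60) = 41
Waiting-time penalty: 41 × £140 = £5,740
Subtotal: £74,470 + £74,470 + £5,740 = £154,680
Attorney fees: 30% of £154,680 = £46,404
Total award: £154,680 + £46,404 = £201,084

£201,084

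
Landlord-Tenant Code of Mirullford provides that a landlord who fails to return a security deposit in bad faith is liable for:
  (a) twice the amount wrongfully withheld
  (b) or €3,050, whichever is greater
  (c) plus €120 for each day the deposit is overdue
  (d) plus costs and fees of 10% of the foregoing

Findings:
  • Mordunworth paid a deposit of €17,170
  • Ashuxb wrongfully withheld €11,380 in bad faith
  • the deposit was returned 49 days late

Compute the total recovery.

Recovery: €31,504

Doubled: 2 × €11,380 = €22,760
Minimum €3,050: €22,760 meets the minimum, no increase.
Late-return penalty: 49 × €120 = €5,880
Damages plus late penalty: €22,760 + €5,880 = €28,640
Costs and fees: 10% of €28,640 = €2,864
Total recovery: €28,640 + €2,864 = €31,504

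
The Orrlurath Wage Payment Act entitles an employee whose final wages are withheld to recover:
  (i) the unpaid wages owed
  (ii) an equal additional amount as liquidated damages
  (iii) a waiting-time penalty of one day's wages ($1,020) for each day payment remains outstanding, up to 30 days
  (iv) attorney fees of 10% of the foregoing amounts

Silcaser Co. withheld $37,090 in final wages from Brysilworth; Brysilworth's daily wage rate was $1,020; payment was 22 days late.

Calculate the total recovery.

$106,282

Liquidated damages (equal amount): $37,090
Penalty days: min(22, 30) = 22
Waiting-time penalty: 22 × $1,020 = $22,440
Subtotal: $37,090 + $37,090 + $22,440 = $96,620
Attorney fees: 10% of $96,620 = $9,662
Total award: $96,620 + $9,662 = $106,282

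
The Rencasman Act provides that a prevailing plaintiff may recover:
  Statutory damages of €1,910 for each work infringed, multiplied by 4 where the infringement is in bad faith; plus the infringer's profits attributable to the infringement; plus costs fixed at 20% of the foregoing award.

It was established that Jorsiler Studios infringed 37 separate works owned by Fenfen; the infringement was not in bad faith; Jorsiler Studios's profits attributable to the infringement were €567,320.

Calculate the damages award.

Statutory damages: 37 × €1,910 = €70,670
Infringement not in bad faith: no ×4 enhancement.
Combined award: €70,670 + €567,320 = €637,990
Costs: 20% of €637,990 = €127,598
Award plus costs: €637,990 + €127,598 = €765,588

€765,588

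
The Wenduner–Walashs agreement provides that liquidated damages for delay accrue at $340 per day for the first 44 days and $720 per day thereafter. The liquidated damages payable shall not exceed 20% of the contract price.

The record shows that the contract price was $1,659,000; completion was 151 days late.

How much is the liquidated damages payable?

First 44 days: 44 × $340 = $14,960
Remaining days: (151 − 44) × $720 = $77,040
Accrued per-day damages: $14,960 + $77,040 = $92,000
Cap: 20% of $1,659,000 = $331,800
Cap at $331,800: $92,000 is within the cap, no reduction.

Liquidated damages: $92,000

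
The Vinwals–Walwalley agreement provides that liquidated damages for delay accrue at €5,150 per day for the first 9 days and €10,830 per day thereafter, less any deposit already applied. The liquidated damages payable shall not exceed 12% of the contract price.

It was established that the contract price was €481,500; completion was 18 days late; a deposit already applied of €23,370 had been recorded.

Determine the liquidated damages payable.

€57,780

First 9 days: 9 × €5,150 = €46,350
Remaining days: (18 − 9) × €10,830 = €97,470
Accrued per-day damages: €46,350 + €97,470 = €143,820
Less deposit already applied: €143,820 − €23,370 = €120,450
Cap: 12% of €481,500 = €57,780
Cap at €57,780: €120,450 exceeds the cap → €57,780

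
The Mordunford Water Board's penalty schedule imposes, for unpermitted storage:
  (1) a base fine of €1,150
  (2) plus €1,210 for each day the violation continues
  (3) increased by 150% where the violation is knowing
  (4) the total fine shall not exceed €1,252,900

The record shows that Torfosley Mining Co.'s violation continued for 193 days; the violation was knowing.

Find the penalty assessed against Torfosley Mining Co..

€586,700

Per-day component: 193 × €1,210 = €233,530
Base plus per-day: €1,150 + €233,530 = €234,680
Enhancement: 150% of €234,680 = €352,020
Enhanced fine: €234,680 + €352,020 = €586,700
Cap at €1,252,900: €586,700 is within the cap, no reduction.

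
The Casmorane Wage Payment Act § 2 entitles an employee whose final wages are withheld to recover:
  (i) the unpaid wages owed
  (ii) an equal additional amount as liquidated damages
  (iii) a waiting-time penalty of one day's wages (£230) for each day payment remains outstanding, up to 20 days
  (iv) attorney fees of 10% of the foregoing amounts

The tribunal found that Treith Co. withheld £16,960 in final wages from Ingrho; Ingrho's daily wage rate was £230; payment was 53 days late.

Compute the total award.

Liquidated damages (equal amount): £16,960
Penalty days: min(53, 20) = 20
Waiting-time penalty: 20 × £230 = £4,600
Subtotal: £16,960 + £16,960 + £4,600 = £38,520
Attorney fees: 10% of £38,520 = £3,852
Total award: £38,520 + £3,852 = £42,372

£42,372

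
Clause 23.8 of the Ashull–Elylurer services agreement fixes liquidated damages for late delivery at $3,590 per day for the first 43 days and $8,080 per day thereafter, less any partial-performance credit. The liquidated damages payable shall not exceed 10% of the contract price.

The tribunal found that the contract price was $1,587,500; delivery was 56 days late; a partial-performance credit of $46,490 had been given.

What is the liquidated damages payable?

First 43 days: 43 × $3,590 = $154,370
Remaining days: (56 − 43) × $8,080 = $105,040
Accrued per-day damages: $154,370 + $105,040 = $259,410
Less partial-performance credit: $259,410 − $46,490 = $212,920
Cap: 10% of $1,587,500 = $158,750
Cap at $158,750: $212,920 exceeds the cap → $158,750

$158,750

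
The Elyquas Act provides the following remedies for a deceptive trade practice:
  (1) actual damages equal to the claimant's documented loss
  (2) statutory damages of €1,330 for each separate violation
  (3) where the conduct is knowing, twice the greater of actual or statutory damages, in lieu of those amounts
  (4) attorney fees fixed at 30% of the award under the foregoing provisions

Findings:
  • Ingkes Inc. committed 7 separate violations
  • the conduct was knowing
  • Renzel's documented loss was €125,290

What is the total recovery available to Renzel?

€325,754

Statutory damages: 7 × €1,330 = €9,310
Greater of actual damages (€125,290) or statutory damages (€9,310): €125,290
Doubled: 2 × €125,290 = €250,580
Attorney fees: 30% of €250,580 = €75,174
Total recovery: €250,580 + €75,174 = €325,754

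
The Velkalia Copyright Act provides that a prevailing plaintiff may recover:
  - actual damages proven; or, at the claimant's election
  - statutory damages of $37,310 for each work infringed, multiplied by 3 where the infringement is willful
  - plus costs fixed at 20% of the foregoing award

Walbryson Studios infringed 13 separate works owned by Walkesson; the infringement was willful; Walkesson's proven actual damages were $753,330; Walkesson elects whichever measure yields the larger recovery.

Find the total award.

$1,746,108

Statutory damages: 13 × $37,310 = $485,030
Trebled: 3 × $485,030 = $1,455,090
Greater of actual damages ($753,330) or enhanced statutory damages ($1,455,090): $1,455,090
Costs: 20% of $1,455,090 = $291,018
Award plus costs: $1,455,090 + $291,018 = $1,746,108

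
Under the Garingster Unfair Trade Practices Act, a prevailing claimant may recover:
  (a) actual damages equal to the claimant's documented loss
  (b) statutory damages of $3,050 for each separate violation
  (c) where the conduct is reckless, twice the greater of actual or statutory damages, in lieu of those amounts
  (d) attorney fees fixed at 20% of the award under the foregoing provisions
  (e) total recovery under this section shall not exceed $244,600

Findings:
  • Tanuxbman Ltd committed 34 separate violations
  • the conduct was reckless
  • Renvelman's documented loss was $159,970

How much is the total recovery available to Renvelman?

$244,600

Statutory damages: 34 × $3,050 = $103,700
Greater of actual damages ($159,970) or statutory damages ($103,700): $159,970
Doubled: 2 × $159,970 = $319,940
Attorney fees: 20% of $319,940 = $63,988
Total before cap: $319,940 + $63,988 = $383,928
Cap at $244,600: $383,928 exceeds the cap → $244,600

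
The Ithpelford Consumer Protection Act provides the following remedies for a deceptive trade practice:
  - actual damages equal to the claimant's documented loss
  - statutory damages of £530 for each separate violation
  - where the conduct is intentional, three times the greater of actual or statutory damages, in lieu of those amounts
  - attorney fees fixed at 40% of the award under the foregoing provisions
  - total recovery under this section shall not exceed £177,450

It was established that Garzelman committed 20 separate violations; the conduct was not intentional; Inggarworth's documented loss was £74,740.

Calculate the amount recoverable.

£119,476

Statutory damages: 20 × £530 = £10,600
Conduct not intentional: the in-lieu enhancement does not apply.
Actual plus statutory damages: £74,740 + £10,600 = £85,340
Attorney fees: 40% of £85,340 = £34,136
Total before cap: £85,340 + £34,136 = £119,476
Cap at £177,450: £119,476 is within the cap, no reduction.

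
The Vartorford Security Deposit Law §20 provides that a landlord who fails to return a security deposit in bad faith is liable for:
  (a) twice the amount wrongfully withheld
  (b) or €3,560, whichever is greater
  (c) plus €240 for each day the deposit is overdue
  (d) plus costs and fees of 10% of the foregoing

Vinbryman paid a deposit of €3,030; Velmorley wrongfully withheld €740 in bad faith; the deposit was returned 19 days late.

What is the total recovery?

Doubled: 2 × €740 = €1,480
Minimum €3,560: €1,480 is below the minimum → €3,560
Late-return penalty: 19 × €240 = €4,560
Damages plus late penalty: €3,560 + €4,560 = €8,120
Costs and fees: 10% of €8,120 = €812
Total recovery: €8,120 + €812 = €8,932

€8,932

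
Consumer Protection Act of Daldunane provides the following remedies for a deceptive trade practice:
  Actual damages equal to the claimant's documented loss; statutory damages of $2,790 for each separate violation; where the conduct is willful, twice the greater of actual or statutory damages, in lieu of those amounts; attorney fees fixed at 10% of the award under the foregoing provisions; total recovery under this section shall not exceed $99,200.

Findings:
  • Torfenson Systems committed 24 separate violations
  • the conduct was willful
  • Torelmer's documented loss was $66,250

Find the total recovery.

Statutory damages: 24 × $2,790 = $66,960
Greater of actual damages ($66,250) or statutory damages ($66,960): $66,960
Doubled: 2 × $66,960 = $133,920
Attorney fees: 10% of $133,920 = $13,392
Total before cap: $133,920 + $13,392 = $147,312
Cap at $99,200: $147,312 exceeds the cap → $99,200

$99,200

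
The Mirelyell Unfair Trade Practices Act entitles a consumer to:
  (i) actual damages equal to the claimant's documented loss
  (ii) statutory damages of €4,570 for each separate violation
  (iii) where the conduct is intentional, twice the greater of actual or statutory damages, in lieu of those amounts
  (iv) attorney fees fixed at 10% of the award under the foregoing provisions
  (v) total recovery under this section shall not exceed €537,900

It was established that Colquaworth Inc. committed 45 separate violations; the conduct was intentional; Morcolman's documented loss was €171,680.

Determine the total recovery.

Statutory damages: 45 × €4,570 = €205,650
Greater of actual damages (€171,680) or statutory damages (€205,650): €205,650
Doubled: 2 × €205,650 = €411,300
Attorney fees: 10% of €411,300 = €41,130
Total before cap: €411,300 + €41,130 = €452,430
Cap at €537,900: €452,430 is within the cap, no reduction.

€452,430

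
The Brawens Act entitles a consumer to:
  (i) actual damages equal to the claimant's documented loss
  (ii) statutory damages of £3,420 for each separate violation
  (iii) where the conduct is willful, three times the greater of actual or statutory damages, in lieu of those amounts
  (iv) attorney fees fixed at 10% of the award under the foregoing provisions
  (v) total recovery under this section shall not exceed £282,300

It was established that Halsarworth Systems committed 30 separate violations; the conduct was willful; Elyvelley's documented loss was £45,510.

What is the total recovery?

£282,300

Statutory damages: 30 × £3,420 = £102,600
Greater of actual damages (£45,510) or statutory damages (£102,600): £102,600
Trebled: 3 × £102,600 = £307,800
Attorney fees: 10% of £307,800 = £30,780
Total before cap: £307,800 + £30,780 = £338,580
Cap at £282,300: £338,580 exceeds the cap → £282,300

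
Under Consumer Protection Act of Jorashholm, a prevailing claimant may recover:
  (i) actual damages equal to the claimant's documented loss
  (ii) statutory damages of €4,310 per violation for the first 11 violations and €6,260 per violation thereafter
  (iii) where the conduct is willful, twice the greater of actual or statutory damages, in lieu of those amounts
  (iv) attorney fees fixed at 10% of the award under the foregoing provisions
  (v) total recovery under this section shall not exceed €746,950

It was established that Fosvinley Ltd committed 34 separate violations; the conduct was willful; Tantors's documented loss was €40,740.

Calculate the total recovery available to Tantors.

First 11 violations: 11 × €4,310 = €47,410
Remaining violations: (34 − 11) × €6,260 = €143,980
Statutory damages: €47,410 + €143,980 = €191,390
Greater of actual damages (€40,740) or statutory damages (€191,390): €191,390
Doubled: 2 × €191,390 = €382,780
Attorney fees: 10% of €382,780 = €38,278
Total before cap: €382,780 + €38,278 = €421,058
Cap at €746,950: €421,058 is within the cap, no reduction.

€421,058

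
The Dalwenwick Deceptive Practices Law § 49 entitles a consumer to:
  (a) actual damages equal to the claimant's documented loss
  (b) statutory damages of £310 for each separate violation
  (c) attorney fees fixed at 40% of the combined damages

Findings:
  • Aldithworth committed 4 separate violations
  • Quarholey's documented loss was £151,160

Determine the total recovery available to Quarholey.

Total recovery: £213,360

Statutory damages: 4 × £310 = £1,240
Combined damages: £151,160 + £1,240 = £152,400
Attorney fees: 40% of £152,400 = £60,960
Total recovery: £152,400 + £60,960 = £213,360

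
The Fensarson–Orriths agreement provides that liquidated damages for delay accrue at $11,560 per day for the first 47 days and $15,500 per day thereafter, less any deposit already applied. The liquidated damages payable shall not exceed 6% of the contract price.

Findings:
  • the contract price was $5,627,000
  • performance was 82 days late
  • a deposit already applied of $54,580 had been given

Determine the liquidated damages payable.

$337,620

First 47 days: 47 × $11,560 = $543,320
Remaining days: (82 − 47) × $15,500 = $542,500
Accrued per-day damages: $543,320 + $542,500 = $1,085,820
Less deposit already applied: $1,085,820 − $54,580 = $1,031,240
Cap: 6% of $5,627,000 = $337,620
Cap at $337,620: $1,031,240 exceeds the cap → $337,620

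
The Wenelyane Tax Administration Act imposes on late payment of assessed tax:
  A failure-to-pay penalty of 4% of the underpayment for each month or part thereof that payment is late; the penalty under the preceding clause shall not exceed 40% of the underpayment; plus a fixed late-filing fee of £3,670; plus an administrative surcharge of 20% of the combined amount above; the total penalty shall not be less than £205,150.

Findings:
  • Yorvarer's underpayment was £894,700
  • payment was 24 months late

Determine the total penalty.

Accrued rate: 4% × 24 = 96%, capped at 40% → 40%
Failure-to-pay penalty: 40% of £894,700 = £357,880
Penalty before surcharge: £357,880 + £3,670 = £361,550
Administrative surcharge: 20% of £361,550 = £72,310
Total penalty: £361,550 + £72,310 = £433,860
Minimum £205,150: £433,860 meets the minimum, no increase.

£433,860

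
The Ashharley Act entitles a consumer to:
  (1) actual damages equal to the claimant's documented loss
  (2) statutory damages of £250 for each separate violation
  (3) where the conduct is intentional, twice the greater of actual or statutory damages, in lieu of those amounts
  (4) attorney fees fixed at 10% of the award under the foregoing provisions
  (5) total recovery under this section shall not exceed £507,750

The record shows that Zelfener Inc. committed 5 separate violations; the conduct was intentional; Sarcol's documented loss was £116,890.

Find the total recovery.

£257,158

Statutory damages: 5 × £250 = £1,250
Greater of actual damages (£116,890) or statutory damages (£1,250): £116,890
Doubled: 2 × £116,890 = £233,780
Attorney fees: 10% of £233,780 = £23,378
Total before cap: £233,780 + £23,378 = £257,158
Cap at £507,750: £257,158 is within the cap, no reduction.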